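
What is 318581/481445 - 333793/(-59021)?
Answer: 179505940086/28415365345 ≈ 6.3172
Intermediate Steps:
318581/481445 - 333793/(-59021) = 318581*(1/481445) - 333793*(-1/59021) = 318581/481445 + 333793/59021 = 179505940086/28415365345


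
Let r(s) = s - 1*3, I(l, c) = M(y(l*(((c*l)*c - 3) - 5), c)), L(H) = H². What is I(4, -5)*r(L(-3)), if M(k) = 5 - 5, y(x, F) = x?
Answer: 0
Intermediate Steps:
M(k) = 0
I(l, c) = 0
r(s) = -3 + s (r(s) = s - 3 = -3 + s)
I(4, -5)*r(L(-3)) = 0*(-3 + (-3)²) = 0*(-3 + 9) = 0*6 = 0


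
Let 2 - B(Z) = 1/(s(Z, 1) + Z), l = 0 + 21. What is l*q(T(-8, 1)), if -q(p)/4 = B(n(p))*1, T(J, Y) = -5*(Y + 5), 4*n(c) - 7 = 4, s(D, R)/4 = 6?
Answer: -17640/107 ≈ -164.86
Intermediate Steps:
l = 21
s(D, R) = 24 (s(D, R) = 4*6 = 24)
n(c) = 11/4 (n(c) = 7/4 + (¼)*4 = 7/4 + 1 = 11/4)
B(Z) = 2 - 1/(24 + Z)
T(J, Y) = -25 - 5*Y (T(J, Y) = -5*(5 + Y) = -25 - 5*Y)
q(p) = -840/107 (q(p) = -4*(47 + 2*(11/4))/(24 + 11/4) = -4*(47 + 11/2)/(107/4) = -4*(4/107)*(105/2) = -840/107)
l*q(T(-8, 1)) = 21*(-840/107) = -17640/107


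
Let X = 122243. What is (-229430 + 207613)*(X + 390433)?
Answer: -11185052292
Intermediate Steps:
(-229430 + 207613)*(X + 390433) = (-229430 + 207613)*(122243 + 390433) = -21817*512676 = -11185052292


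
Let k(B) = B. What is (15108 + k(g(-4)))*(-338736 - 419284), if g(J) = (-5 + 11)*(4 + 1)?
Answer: -11474906760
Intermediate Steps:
g(J) = 30 (g(J) = 6*5 = 30)
(15108 + k(g(-4)))*(-338736 - 419284) = (15108 + 30)*(-338736 - 419284) = 15138*(-758020) = -11474906760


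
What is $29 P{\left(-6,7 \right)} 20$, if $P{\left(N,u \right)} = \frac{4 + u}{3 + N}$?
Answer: $- \frac{6380}{3} \approx -2126.7$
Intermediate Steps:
$P{\left(N,u \right)} = \frac{4 + u}{3 + N}$
$29 P{\left(-6,7 \right)} 20 = 29 \frac{4 + 7}{3 - 6} \cdot 20 = 29 \frac{1}{-3} \cdot 11 \cdot 20 = 29 \left(\left(- \frac{1}{3}\right) 11\right) 20 = 29 \left(- \frac{11}{3}\right) 20 = \left(- \frac{319}{3}\right) 20 = - \frac{6380}{3}$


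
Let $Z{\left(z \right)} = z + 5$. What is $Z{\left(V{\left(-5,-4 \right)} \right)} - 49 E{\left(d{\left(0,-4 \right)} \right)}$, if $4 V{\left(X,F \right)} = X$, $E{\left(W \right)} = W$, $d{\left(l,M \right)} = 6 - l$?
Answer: $- \frac{1161}{4} \approx -290.25$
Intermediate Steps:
$V{\left(X,F \right)} = \frac{X}{4}$
$Z{\left(z \right)} = 5 + z$
$Z{\left(V{\left(-5,-4 \right)} \right)} - 49 E{\left(d{\left(0,-4 \right)} \right)} = \left(5 + \frac{1}{4} \left(-5\right)\right) - 49 \left(6 - 0\right) = \left(5 - \frac{5}{4}\right) - 49 \left(6 + 0\right) = \frac{15}{4} - 294 = - \frac{1161}{4}$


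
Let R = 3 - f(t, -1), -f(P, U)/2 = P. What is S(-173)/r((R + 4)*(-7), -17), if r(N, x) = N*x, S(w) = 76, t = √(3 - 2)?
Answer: 76/1071 ≈ 0.070962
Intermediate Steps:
t = 1 (t = √1 = 1)
f(P, U) = -2*P
R = 5 (R = 3 - (-2) = 3 - 1*(-2) = 3 + 2 = 5)
S(-173)/r((R + 4)*(-7), -17) = 76/((((5 + 4)*(-7))*(-17))) = 76/(((9*(-7))*(-17))) = 76/((-63*(-17))) = 76/1071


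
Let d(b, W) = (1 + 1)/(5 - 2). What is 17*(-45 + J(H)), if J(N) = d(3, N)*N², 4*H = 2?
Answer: -4573/6 ≈ -762.17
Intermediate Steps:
H = ½ (H = (¼)*2 = ½ ≈ 0.50000)
d(b, W) = ⅔ (d(b, W) = 2/3 = 2*(⅓) = ⅔)
J(N) = 2*N²/3
17*(-45 + J(H)) = 17*(-45 + 2*(½)²/3) = 17*(-45 + (⅔)*(¼)) = 17*(-45 + ⅙) = 17*(-269/6) = -4573/6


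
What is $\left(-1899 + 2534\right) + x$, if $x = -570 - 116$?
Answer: $-51$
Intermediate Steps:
$x = -686$ ($x = -570 - 116 = -686$)
$\left(-1899 + 2534\right) + x = \left(-1899 + 2534\right) - 686 = 635 - 686 = -51$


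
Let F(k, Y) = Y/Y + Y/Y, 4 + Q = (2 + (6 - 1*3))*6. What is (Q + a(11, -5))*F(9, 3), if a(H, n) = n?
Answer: 42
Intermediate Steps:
Q = 26 (Q = -4 + (2 + (6 - 1*3))*6 = -4 + (2 + (6 - 3))*6 = -4 + (2 + 3)*6 = -4 + 5*6 = -4 + 30 = 26)
F(k, Y) = 2 (F(k, Y) = 1 + 1 = 2)
(Q + a(11, -5))*F(9, 3) = (26 - 5)*2 = 21*2 = 42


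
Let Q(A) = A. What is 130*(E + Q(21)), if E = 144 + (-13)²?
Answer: 43420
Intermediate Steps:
E = 313 (E = 144 + 169 = 313)
130*(E + Q(21)) = 130*(313 + 21) = 130*334 = 43420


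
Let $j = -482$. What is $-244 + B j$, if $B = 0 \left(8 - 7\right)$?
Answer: $-244$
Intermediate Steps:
$B = 0$ ($B = 0 \cdot 1 = 0$)
$-244 + B j = -244 + 0 \left(-482\right) = -244 + 0 = -244$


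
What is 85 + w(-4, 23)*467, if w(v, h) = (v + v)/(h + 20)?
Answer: -81/43 ≈ -1.8837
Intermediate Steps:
w(v, h) = 2*v/(20 + h) (w(v, h) = (2*v)/(20 + h) = 2*v/(20 + h))
85 + w(-4, 23)*467 = 85 + (2*(-4)/(20 + 23))*467 = 85 + (2*(-4)/43)*467 = 85 + (2*(-4)*(1/43))*467 = 85 - 8/43*467 = 85 - 3736/43 = -81/43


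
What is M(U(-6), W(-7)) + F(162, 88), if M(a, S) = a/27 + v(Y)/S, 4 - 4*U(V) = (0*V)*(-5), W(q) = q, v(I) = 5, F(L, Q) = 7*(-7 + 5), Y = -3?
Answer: -2774/189 ≈ -14.677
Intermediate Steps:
F(L, Q) = -14 (F(L, Q) = 7*(-2) = -14)
U(V) = 1 (U(V) = 1 - 0*V*(-5)/4 = 1 - 0*(-5) = 1 - ¼*0 = 1 + 0 = 1)
M(a, S) = 5/S + a/27 (M(a, S) = a/27 + 5/S = 5/S + a/27)
M(U(-6), W(-7)) + F(162, 88) = (5/(-7) + (1/27)*1) - 14 = (5*(-⅐) + 1/27) - 14 = (-5/7 + 1/27) - 14 = -128/189 - 14 = -2774/189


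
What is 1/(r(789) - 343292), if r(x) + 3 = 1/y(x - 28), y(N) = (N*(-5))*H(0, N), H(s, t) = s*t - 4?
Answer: -15220/5224949899 ≈ -2.9129e-6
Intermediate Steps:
H(s, t) = -4 + s*t
y(N) = 20*N (y(N) = (N*(-5))*(-4 + 0*N) = (-5*N)*(-4 + 0) = -5*N*(-4) = 20*N)
r(x) = -3 + 1/(-560 + 20*x) (r(x) = -3 + 1/(20*(x - 28)) = -3 + 1/(20*(-28 + x)) = -3 + 1/(-560 + 20*x))
1/(r(789) - 343292) = 1/((1681 - 60*789)/(20*(-28 + 789)) - 343292) = 1/((1/20)*(1681 - 47340)/761 - 343292) = 1/((1/20)*(1/761)*(-45659) - 343292) = 1/(-45659/15220 - 343292) = 1/(-5224949899/15220) = -15220/5224949899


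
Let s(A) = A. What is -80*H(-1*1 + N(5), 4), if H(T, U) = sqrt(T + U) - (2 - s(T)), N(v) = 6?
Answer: -480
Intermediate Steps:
H(T, U) = -2 + T + sqrt(T + U) (H(T, U) = sqrt(T + U) - (2 - T) = sqrt(T + U) + (-2 + T) = -2 + T + sqrt(T + U))
-80*H(-1*1 + N(5), 4) = -80*(-2 + (-1*1 + 6) + sqrt((-1*1 + 6) + 4)) = -80*(-2 + (-1 + 6) + sqrt((-1 + 6) + 4)) = -80*(-2 + 5 + sqrt(5 + 4)) = -80*(-2 + 5 + sqrt(9)) = -80*(-2 + 5 + 3) = -80*6 = -480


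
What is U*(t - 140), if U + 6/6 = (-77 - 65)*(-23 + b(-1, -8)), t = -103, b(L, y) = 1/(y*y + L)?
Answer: -5549931/7 ≈ -7.9285e+5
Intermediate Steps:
b(L, y) = 1/(L + y²) (b(L, y) = 1/(y² + L) = 1/(L + y²))
U = 205553/63 (U = -1 + (-77 - 65)*(-23 + 1/(-1 + (-8)²)) = -1 - 142*(-23 + 1/(-1 + 64)) = -1 - 142*(-23 + 1/63) = -1 - 142*(-1448/63) = -1 + 205616/63 = 205553/63 ≈ 3262.7)
U*(t - 140) = 205553*(-103 - 140)/63 = (205553/63)*(-243) = -5549931/7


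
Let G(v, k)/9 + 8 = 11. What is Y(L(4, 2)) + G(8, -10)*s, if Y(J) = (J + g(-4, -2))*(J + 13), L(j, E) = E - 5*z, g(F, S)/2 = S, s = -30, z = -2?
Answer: -610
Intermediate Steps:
G(v, k) = 27 (G(v, k) = -72 + 9*11 = -72 + 99 = 27)
g(F, S) = 2*S
L(j, E) = 10 + E (L(j, E) = E - 5*(-2) = E + 10 = 10 + E)
Y(J) = (-4 + J)*(13 + J) (Y(J) = (J + 2*(-2))*(J + 13) = (J - 4)*(13 + J) = (-4 + J)*(13 + J))
Y(L(4, 2)) + G(8, -10)*s = (-52 + (10 + 2)² + 9*(10 + 2)) + 27*(-30) = (-52 + 12² + 9*12) - 810 = (-52 + 144 + 108) - 810 = 200 - 810 = -610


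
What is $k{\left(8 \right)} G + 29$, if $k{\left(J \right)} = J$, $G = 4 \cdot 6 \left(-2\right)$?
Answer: $-355$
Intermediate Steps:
$G = -48$ ($G = 24 \left(-2\right) = -48$)
$k{\left(8 \right)} G + 29 = 8 \left(-48\right) + 29 = -384 + 29 = -355$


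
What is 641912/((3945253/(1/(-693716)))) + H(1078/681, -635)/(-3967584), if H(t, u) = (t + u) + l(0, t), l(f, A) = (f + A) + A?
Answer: 32581651023723825/205412709587698232672 ≈ 0.00015862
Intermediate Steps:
l(f, A) = f + 2*A (l(f, A) = (A + f) + A = f + 2*A)
H(t, u) = u + 3*t (H(t, u) = (t + u) + (0 + 2*t) = (t + u) + 2*t = u + 3*t)
641912/((3945253/(1/(-693716)))) + H(1078/681, -635)/(-3967584) = 641912/((3945253/(1/(-693716)))) + (-635 + 3*(1078/681))/(-3967584) = 641912/((3945253/(-1/693716))) + (-635 + 3*(1078*(1/681)))*(-1/3967584) = 641912/((3945253*(-693716))) + (-635 + 3*(1078/681))*(-1/3967584) = 641912/(-2736885130148) + (-635 + 1078/227)*(-1/3967584) = 641912*(-1/2736885130148) - 143067/227*(-1/3967584) = -160478/684221282537 + 47689/300213856 = 32581651023723825/205412709587698232672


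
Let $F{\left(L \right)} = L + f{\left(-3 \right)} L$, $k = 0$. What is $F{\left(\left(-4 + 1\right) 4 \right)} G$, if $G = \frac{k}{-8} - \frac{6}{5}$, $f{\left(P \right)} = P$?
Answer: $- \frac{144}{5} \approx -28.8$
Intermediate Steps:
$F{\left(L \right)} = - 2 L$ ($F{\left(L \right)} = L - 3 L = - 2 L$)
$G = - \frac{6}{5}$ ($G = \frac{0}{-8} - \frac{6}{5} = 0 \left(- \frac{1}{8}\right) - \frac{6}{5} = 0 - \frac{6}{5} = - \frac{6}{5} \approx -1.2$)
$F{\left(\left(-4 + 1\right) 4 \right)} G = - 2 \left(-4 + 1\right) 4 \left(- \frac{6}{5}\right) = - 2 \left(\left(-3\right) 4\right) \left(- \frac{6}{5}\right) = \left(-2\right) \left(-12\right) \left(- \frac{6}{5}\right) = 24 \left(- \frac{6}{5}\right) = - \frac{144}{5}$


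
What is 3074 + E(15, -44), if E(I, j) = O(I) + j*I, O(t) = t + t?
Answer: 2444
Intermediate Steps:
O(t) = 2*t
E(I, j) = 2*I + I*j (E(I, j) = 2*I + j*I = 2*I + I*j)
3074 + E(15, -44) = 3074 + 15*(2 - 44) = 3074 + 15*(-42) = 3074 - 630 = 2444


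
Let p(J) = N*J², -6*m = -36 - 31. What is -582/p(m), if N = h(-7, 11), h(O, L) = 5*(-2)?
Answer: 10476/22445 ≈ 0.46674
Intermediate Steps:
h(O, L) = -10
m = 67/6 (m = -(-36 - 31)/6 = -⅙*(-67) = 67/6 ≈ 11.167)
N = -10
p(J) = -10*J²
-582/p(m) = -582/((-10*(67/6)²)) = -582/((-10*4489/36)) = -582/(-22445/18) = -582*(-18/22445) = 10476/22445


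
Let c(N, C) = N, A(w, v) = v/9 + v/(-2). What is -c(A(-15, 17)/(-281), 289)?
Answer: -119/5058 ≈ -0.023527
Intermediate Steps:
A(w, v) = -7*v/18 (A(w, v) = v*(1/9) + v*(-1/2) = v/9 - v/2 = -7*v/18)
-c(A(-15, 17)/(-281), 289) = -(-7/18*17)/(-281) = -(-119)*(-1)/(18*281) = -1*119/5058 = -119/5058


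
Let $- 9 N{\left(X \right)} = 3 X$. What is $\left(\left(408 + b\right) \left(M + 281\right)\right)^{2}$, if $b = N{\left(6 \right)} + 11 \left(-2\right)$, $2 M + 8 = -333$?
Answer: $1800474624$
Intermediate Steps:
$M = - \frac{341}{2}$ ($M = -4 + \frac{1}{2} \left(-333\right) = -4 - \frac{333}{2} = - \frac{341}{2} \approx -170.5$)
$N{\left(X \right)} = - \frac{X}{3}$ ($N{\left(X \right)} = - \frac{3 X}{9} = - \frac{X}{3}$)
$b = -24$ ($b = \left(- \frac{1}{3}\right) 6 + 11 \left(-2\right) = -2 - 22 = -24$)
$\left(\left(408 + b\right) \left(M + 281\right)\right)^{2} = \left(\left(408 - 24\right) \left(- \frac{341}{2} + 281\right)\right)^{2} = \left(384 \cdot \frac{221}{2}\right)^{2} = 42432^{2} = 1800474624$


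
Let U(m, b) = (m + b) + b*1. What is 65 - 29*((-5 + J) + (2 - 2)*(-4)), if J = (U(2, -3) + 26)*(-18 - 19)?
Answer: 23816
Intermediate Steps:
U(m, b) = m + 2*b (U(m, b) = (b + m) + b = m + 2*b)
J = -814 (J = ((2 + 2*(-3)) + 26)*(-18 - 19) = ((2 - 6) + 26)*(-37) = (-4 + 26)*(-37) = 22*(-37) = -814)
65 - 29*((-5 + J) + (2 - 2)*(-4)) = 65 - 29*((-5 - 814) + (2 - 2)*(-4)) = 65 - 29*(-819 + 0*(-4)) = 65 - 29*(-819 + 0) = 65 - 29*(-819) = 65 + 23751 = 23816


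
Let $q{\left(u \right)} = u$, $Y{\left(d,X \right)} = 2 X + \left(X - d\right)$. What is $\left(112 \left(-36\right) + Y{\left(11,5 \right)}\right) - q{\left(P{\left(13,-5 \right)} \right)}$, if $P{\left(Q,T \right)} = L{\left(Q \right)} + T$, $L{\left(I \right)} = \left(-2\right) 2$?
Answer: $-4019$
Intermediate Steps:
$L{\left(I \right)} = -4$
$Y{\left(d,X \right)} = - d + 3 X$
$P{\left(Q,T \right)} = -4 + T$
$\left(112 \left(-36\right) + Y{\left(11,5 \right)}\right) - q{\left(P{\left(13,-5 \right)} \right)} = \left(112 \left(-36\right) + \left(\left(-1\right) 11 + 3 \cdot 5\right)\right) - \left(-4 - 5\right) = \left(-4032 + \left(-11 + 15\right)\right) - -9 = \left(-4032 + 4\right) + 9 = -4028 + 9 = -4019$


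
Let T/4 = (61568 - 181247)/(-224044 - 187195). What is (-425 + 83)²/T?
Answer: 4008346533/39893 ≈ 1.0048e+5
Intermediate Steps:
T = 478716/411239 (T = 4*((61568 - 181247)/(-224044 - 187195)) = 4*(-119679/(-411239)) = 4*(-119679*(-1/411239)) = 4*(119679/411239) = 478716/411239 ≈ 1.1641)
(-425 + 83)²/T = (-425 + 83)²/(478716/411239) = (-342)²*(411239/478716) = 116964*(411239/478716) = 4008346533/39893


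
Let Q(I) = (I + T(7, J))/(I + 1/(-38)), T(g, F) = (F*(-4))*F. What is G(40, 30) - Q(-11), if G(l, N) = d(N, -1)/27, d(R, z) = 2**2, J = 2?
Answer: -26026/11313 ≈ -2.3005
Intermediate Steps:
d(R, z) = 4
T(g, F) = -4*F**2 (T(g, F) = (-4*F)*F = -4*F**2)
G(l, N) = 4/27
Q(I) = (-16 + I)/(-1/38 + I) (Q(I) = (I - 4*2**2)/(I + 1/(-38)) = (I - 4*4)/(I - 1/38) = (I - 16)/(-1/38 + I) = (-16 + I)/(-1/38 + I))
G(40, 30) - Q(-11) = 4/27 - 38*(-16 - 11)/(-1 + 38*(-11)) = 4/27 - 38*(-27)/(-1 - 418) = 4/27 - 38*(-27)/(-419) = 4/27 - 38*(-1)*(-27)/419 = 4/27 - 1*1026/419 = 4/27 - 1026/419 = -26026/11313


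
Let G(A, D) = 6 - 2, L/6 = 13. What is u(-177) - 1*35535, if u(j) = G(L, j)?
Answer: -35531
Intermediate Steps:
L = 78 (L = 6*13 = 78)
G(A, D) = 4
u(j) = 4
u(-177) - 1*35535 = 4 - 1*35535 = 4 - 35535 = -35531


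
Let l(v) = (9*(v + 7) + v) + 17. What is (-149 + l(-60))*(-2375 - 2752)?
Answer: 3429963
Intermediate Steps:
l(v) = 80 + 10*v (l(v) = (9*(7 + v) + v) + 17 = ((63 + 9*v) + v) + 17 = (63 + 10*v) + 17 = 80 + 10*v)
(-149 + l(-60))*(-2375 - 2752) = (-149 + (80 + 10*(-60)))*(-2375 - 2752) = (-149 + (80 - 600))*(-5127) = (-149 - 520)*(-5127) = -669*(-5127) = 3429963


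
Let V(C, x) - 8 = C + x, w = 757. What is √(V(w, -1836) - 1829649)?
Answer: 8*I*√28605 ≈ 1353.0*I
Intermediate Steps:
V(C, x) = 8 + C + x (V(C, x) = 8 + (C + x) = 8 + C + x)
√(V(w, -1836) - 1829649) = √((8 + 757 - 1836) - 1829649) = √(-1071 - 1829649) = √(-1830720) = 8*I*√28605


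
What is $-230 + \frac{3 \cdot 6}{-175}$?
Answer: $- \frac{40268}{175} \approx -230.1$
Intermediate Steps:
$-230 + \frac{3 \cdot 6}{-175} = -230 + 18 \left(- \frac{1}{175}\right) = -230 - \frac{18}{175} = - \frac{40268}{175}$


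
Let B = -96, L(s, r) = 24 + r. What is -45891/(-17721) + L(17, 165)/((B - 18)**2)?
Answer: 7404305/2843236 ≈ 2.6042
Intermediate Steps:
-45891/(-17721) + L(17, 165)/((B - 18)**2) = -45891/(-17721) + (24 + 165)/((-96 - 18)**2) = -45891*(-1/17721) + 189/((-114)**2) = 5099/1969 + 189/12996 = 5099/1969 + 189*(1/12996) = 5099/1969 + 21/1444 = 7404305/2843236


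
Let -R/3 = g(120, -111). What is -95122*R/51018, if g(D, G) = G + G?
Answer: -10558542/8503 ≈ -1241.7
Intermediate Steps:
g(D, G) = 2*G
R = 666 (R = -6*(-111) = -3*(-222) = 666)
-95122*R/51018 = -95122/(51018/666) = -95122/(51018*(1/666)) = -95122/8503/111 = -95122*111/8503 = -10558542/8503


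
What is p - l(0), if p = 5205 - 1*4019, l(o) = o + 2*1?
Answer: 1184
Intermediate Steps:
l(o) = 2 + o (l(o) = o + 2 = 2 + o)
p = 1186 (p = 5205 - 4019 = 1186)
p - l(0) = 1186 - (2 + 0) = 1186 - 1*2 = 1186 - 2 = 1184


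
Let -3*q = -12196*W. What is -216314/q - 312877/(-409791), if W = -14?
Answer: 22810890115/4997811036 ≈ 4.5642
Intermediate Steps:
q = -170744/3 (q = -(-12196)*(-14)/3 = -⅓*170744 = -170744/3 ≈ -56915.)
-216314/q - 312877/(-409791) = -216314/(-170744/3) - 312877/(-409791) = -216314*(-3/170744) - 312877*(-1/409791) = 46353/12196 + 312877/409791 = 22810890115/4997811036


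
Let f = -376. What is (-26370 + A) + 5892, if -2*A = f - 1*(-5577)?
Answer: -46157/2 ≈ -23079.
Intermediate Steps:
A = -5201/2 (A = -(-376 - 1*(-5577))/2 = -(-376 + 5577)/2 = -1/2*5201 = -5201/2 ≈ -2600.5)
(-26370 + A) + 5892 = (-26370 - 5201/2) + 5892 = -57941/2 + 5892 = -46157/2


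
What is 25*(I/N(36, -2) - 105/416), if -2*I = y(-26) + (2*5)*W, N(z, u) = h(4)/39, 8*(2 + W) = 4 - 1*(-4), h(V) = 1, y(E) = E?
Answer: 7298175/416 ≈ 17544.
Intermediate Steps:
W = -1 (W = -2 + (4 - 1*(-4))/8 = -2 + (4 + 4)/8 = -2 + (⅛)*8 = -2 + 1 = -1)
N(z, u) = 1/39
I = 18 (I = -(-26 + (2*5)*(-1))/2 = -(-26 + 10*(-1))/2 = -(-26 - 10)/2 = -½*(-36) = 18)
25*(I/N(36, -2) - 105/416) = 25*(18/(1/39) - 105/416) = 25*(18*39 - 105*1/416) = 25*(702 - 105/416) = 25*(291927/416) = 7298175/416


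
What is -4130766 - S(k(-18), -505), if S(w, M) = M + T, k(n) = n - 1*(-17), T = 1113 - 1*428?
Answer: -4130946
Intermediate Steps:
T = 685 (T = 1113 - 428 = 685)
k(n) = 17 + n (k(n) = n + 17 = 17 + n)
S(w, M) = 685 + M (S(w, M) = M + 685 = 685 + M)
-4130766 - S(k(-18), -505) = -4130766 - (685 - 505) = -4130766 - 1*180 = -4130766 - 180 = -4130946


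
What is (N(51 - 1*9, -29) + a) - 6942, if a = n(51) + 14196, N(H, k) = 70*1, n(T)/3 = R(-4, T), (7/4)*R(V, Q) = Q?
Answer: 51880/7 ≈ 7411.4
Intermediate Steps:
R(V, Q) = 4*Q/7
n(T) = 12*T/7 (n(T) = 3*(4*T/7) = 12*T/7)
N(H, k) = 70
a = 99984/7 (a = (12/7)*51 + 14196 = 612/7 + 14196 = 99984/7 ≈ 14283.)
(N(51 - 1*9, -29) + a) - 6942 = (70 + 99984/7) - 6942 = 100474/7 - 6942 = 51880/7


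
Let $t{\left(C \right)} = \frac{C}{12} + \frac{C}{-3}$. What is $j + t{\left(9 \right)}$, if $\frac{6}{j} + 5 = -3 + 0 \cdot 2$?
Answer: $-3$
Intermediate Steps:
$t{\left(C \right)} = - \frac{C}{4}$ ($t{\left(C \right)} = C \frac{1}{12} + C \left(- \frac{1}{3}\right) = \frac{C}{12} - \frac{C}{3} = - \frac{C}{4}$)
$j = - \frac{3}{4}$ ($j = \frac{6}{-5 + \left(-3 + 0 \cdot 2\right)} = \frac{6}{-5 + \left(-3 + 0\right)} = \frac{6}{-5 - 3} = \frac{6}{-8} = 6 \left(- \frac{1}{8}\right) = - \frac{3}{4} \approx -0.75$)
$j + t{\left(9 \right)} = - \frac{3}{4} - \frac{9}{4} = -3$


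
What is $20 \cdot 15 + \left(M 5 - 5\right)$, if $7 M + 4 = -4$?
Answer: $\frac{2025}{7} \approx 289.29$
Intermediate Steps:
$M = - \frac{8}{7}$ ($M = - \frac{4}{7} + \frac{1}{7} \left(-4\right) = - \frac{4}{7} - \frac{4}{7} = - \frac{8}{7} \approx -1.1429$)
$20 \cdot 15 + \left(M 5 - 5\right) = 20 \cdot 15 - \frac{75}{7} = 300 - \frac{75}{7} = \frac{2025}{7}$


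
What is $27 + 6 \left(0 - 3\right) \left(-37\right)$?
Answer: $693$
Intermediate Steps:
$27 + 6 \left(0 - 3\right) \left(-37\right) = 27 + 6 \left(-3\right) \left(-37\right) = 27 - -666 = 27 + 666 = 693$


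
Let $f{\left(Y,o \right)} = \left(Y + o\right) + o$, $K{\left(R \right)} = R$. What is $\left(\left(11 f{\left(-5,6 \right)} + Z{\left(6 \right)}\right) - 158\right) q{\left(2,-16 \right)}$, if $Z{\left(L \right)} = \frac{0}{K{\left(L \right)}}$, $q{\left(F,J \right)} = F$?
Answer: $-162$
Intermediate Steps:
$f{\left(Y,o \right)} = Y + 2 o$
$Z{\left(L \right)} = 0$ ($Z{\left(L \right)} = \frac{0}{L} = 0$)
$\left(\left(11 f{\left(-5,6 \right)} + Z{\left(6 \right)}\right) - 158\right) q{\left(2,-16 \right)} = \left(\left(11 \left(-5 + 2 \cdot 6\right) + 0\right) - 158\right) 2 = \left(\left(11 \left(-5 + 12\right) + 0\right) - 158\right) 2 = \left(\left(11 \cdot 7 + 0\right) - 158\right) 2 = \left(\left(77 + 0\right) - 158\right) 2 = \left(77 - 158\right) 2 = \left(-81\right) 2 = -162$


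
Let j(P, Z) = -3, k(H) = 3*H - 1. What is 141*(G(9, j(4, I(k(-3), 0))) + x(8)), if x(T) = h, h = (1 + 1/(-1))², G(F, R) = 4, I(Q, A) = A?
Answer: 564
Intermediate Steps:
k(H) = -1 + 3*H
h = 0 (h = (1 + 1*(-1))² = (1 - 1)² = 0² = 0)
x(T) = 0
141*(G(9, j(4, I(k(-3), 0))) + x(8)) = 141*(4 + 0) = 141*4 = 564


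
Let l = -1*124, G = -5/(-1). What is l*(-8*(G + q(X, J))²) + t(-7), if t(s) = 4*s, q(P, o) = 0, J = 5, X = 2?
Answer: 24772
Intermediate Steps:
G = 5 (G = -5*(-1) = 5)
l = -124
l*(-8*(G + q(X, J))²) + t(-7) = -(-992)*(5 + 0)² + 4*(-7) = -(-992)*5² - 28 = -(-992)*25 - 28 = -124*(-200) - 28 = 24800 - 28 = 24772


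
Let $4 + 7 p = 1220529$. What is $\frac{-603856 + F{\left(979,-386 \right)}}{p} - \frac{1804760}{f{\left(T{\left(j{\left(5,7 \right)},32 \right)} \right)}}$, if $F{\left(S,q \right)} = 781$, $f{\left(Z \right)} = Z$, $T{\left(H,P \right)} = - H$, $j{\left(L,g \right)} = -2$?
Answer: $- \frac{44055262841}{48821} \approx -9.0238 \cdot 10^{5}$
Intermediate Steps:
$p = \frac{1220525}{7}$ ($p = - \frac{4}{7} + \frac{1}{7} \cdot 1220529 = - \frac{4}{7} + \frac{1220529}{7} = \frac{1220525}{7} \approx 1.7436 \cdot 10^{5}$)
$\frac{-603856 + F{\left(979,-386 \right)}}{p} - \frac{1804760}{f{\left(T{\left(j{\left(5,7 \right)},32 \right)} \right)}} = \frac{-603856 + 781}{\frac{1220525}{7}} - \frac{1804760}{\left(-1\right) \left(-2\right)} = \left(-603075\right) \frac{7}{1220525} - \frac{1804760}{2} = - \frac{168861}{48821} - 902380 = - \frac{44055262841}{48821}$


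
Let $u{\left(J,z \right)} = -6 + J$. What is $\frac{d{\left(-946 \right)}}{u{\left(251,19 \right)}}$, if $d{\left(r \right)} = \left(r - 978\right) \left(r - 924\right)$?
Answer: $\frac{719576}{49} \approx 14685.0$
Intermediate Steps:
$d{\left(r \right)} = \left(-978 + r\right) \left(-924 + r\right)$
$\frac{d{\left(-946 \right)}}{u{\left(251,19 \right)}} = \frac{903672 + \left(-946\right)^{2} - -1799292}{-6 + 251} = \frac{903672 + 894916 + 1799292}{245} = 3597880 \cdot \frac{1}{245} = \frac{719576}{49}$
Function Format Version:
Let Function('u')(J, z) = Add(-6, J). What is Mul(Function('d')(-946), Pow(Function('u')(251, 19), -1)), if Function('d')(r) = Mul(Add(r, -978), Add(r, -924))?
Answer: Rational(719576, 49) ≈ 14685.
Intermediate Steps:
Function('d')(r) = Mul(Add(-978, r), Add(-924, r))
Mul(Function('d')(-946), Pow(Function('u')(251, 19), -1)) = Mul(Add(903672, Pow(-946, 2), Mul(-1902, -946)), Pow(Add(-6, 251), -1)) = Mul(Add(903672, 894916, 1799292), Pow(245, -1)) = Mul(3597880, Rational(1, 245)) = Rational(719576, 49)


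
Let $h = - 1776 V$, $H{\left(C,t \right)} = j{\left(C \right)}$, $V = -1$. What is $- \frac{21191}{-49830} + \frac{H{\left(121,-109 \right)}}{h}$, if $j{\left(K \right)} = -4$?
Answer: $\frac{519943}{1229140} \approx 0.42301$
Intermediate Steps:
$H{\left(C,t \right)} = -4$
$h = 1776$ ($h = \left(-1776\right) \left(-1\right) = 1776$)
$- \frac{21191}{-49830} + \frac{H{\left(121,-109 \right)}}{h} = - \frac{21191}{-49830} - \frac{4}{1776} = \left(-21191\right) \left(- \frac{1}{49830}\right) - \frac{1}{444} = \frac{21191}{49830} - \frac{1}{444} = \frac{519943}{1229140}$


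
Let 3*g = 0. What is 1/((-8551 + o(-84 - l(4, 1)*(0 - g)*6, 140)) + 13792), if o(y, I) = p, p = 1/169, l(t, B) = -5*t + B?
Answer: 169/885730 ≈ 0.00019080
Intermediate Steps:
g = 0 (g = (1/3)*0 = 0)
l(t, B) = B - 5*t
p = 1/169 ≈ 0.0059172
o(y, I) = 1/169
1/((-8551 + o(-84 - l(4, 1)*(0 - g)*6, 140)) + 13792) = 1/((-8551 + 1/169) + 13792) = 1/(-1445118/169 + 13792) = 1/(885730/169) = 169/885730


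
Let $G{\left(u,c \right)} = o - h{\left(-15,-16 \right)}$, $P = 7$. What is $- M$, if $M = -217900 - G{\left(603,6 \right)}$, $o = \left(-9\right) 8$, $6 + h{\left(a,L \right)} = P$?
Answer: $217827$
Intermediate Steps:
$h{\left(a,L \right)} = 1$ ($h{\left(a,L \right)} = -6 + 7 = 1$)
$o = -72$
$G{\left(u,c \right)} = -73$ ($G{\left(u,c \right)} = -72 - 1 = -73$)
$M = -217827$ ($M = -217900 - -73 = -217900 + 73 = -217827$)
$- M = \left(-1\right) \left(-217827\right) = 217827$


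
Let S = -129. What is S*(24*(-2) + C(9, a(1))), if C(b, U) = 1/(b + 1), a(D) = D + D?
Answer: 61791/10 ≈ 6179.1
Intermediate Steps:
a(D) = 2*D
C(b, U) = 1/(1 + b)
S*(24*(-2) + C(9, a(1))) = -129*(24*(-2) + 1/(1 + 9)) = -129*(-48 + 1/10) = -129*(-48 + ⅒) = -129*(-479/10) = 61791/10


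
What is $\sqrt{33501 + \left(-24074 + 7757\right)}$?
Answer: $4 \sqrt{1074} \approx 131.09$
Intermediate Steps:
$\sqrt{33501 + \left(-24074 + 7757\right)} = \sqrt{33501 - 16317} = \sqrt{17184} = 4 \sqrt{1074}$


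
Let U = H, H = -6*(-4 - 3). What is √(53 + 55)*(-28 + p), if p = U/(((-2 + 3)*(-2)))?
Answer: -294*√3 ≈ -509.22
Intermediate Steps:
H = 42 (H = -6*(-7) = 42)
U = 42
p = -21 (p = 42/(((-2 + 3)*(-2))) = 42/((1*(-2))) = 42/(-2) = 42*(-½) = -21)
√(53 + 55)*(-28 + p) = √(53 + 55)*(-28 - 21) = √108*(-49) = (6*√3)*(-49) = -294*√3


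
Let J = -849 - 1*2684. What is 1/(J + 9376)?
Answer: 1/5843 ≈ 0.00017114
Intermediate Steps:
J = -3533 (J = -849 - 2684 = -3533)
1/(J + 9376) = 1/(-3533 + 9376) = 1/5843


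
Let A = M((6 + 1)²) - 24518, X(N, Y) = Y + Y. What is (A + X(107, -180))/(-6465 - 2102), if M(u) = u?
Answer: 24829/8567 ≈ 2.8982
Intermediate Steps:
X(N, Y) = 2*Y
A = -24469 (A = (6 + 1)² - 24518 = 7² - 24518 = 49 - 24518 = -24469)
(A + X(107, -180))/(-6465 - 2102) = (-24469 + 2*(-180))/(-6465 - 2102) = (-24469 - 360)/(-8567) = -24829*(-1/8567) = 24829/8567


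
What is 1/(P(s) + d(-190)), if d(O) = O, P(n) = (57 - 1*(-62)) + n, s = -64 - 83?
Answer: -1/218 ≈ -0.0045872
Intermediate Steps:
s = -147
P(n) = 119 + n (P(n) = (57 + 62) + n = 119 + n)
1/(P(s) + d(-190)) = 1/((119 - 147) - 190) = 1/(-28 - 190) = 1/(-218) = -1/218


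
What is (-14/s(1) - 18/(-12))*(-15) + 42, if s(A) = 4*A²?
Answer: 72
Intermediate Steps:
(-14/s(1) - 18/(-12))*(-15) + 42 = (-14/(4*1²) - 18/(-12))*(-15) + 42 = (-14/(4*1) - 18*(-1/12))*(-15) + 42 = (-14/4 + 3/2)*(-15) + 42 = (-14*¼ + 3/2)*(-15) + 42 = (-7/2 + 3/2)*(-15) + 42 = -2*(-15) + 42 = 30 + 42 = 72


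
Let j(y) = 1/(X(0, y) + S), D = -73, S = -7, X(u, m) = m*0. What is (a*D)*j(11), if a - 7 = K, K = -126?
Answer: -1241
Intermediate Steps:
X(u, m) = 0
a = -119 (a = 7 - 126 = -119)
j(y) = -⅐ (j(y) = 1/(0 - 7) = 1/(-7) = -⅐)
(a*D)*j(11) = -119*(-73)*(-⅐) = 8687*(-⅐) = -1241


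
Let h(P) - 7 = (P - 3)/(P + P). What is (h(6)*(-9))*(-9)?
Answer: 2349/4 ≈ 587.25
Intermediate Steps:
h(P) = 7 + (-3 + P)/(2*P) (h(P) = 7 + (P - 3)/(P + P) = 7 + (-3 + P)/((2*P)) = 7 + (-3 + P)*(1/(2*P)) = 7 + (-3 + P)/(2*P))
(h(6)*(-9))*(-9) = (((3/2)*(-1 + 5*6)/6)*(-9))*(-9) = (((3/2)*(⅙)*(-1 + 30))*(-9))*(-9) = (((3/2)*(⅙)*29)*(-9))*(-9) = ((29/4)*(-9))*(-9) = -261/4*(-9) = 2349/4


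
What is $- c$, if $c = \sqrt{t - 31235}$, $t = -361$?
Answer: $- 2 i \sqrt{7899} \approx - 177.75 i$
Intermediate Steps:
$c = 2 i \sqrt{7899}$ ($c = \sqrt{-361 - 31235} = \sqrt{-31596} = 2 i \sqrt{7899} \approx 177.75 i$)
$- c = - 2 i \sqrt{7899}$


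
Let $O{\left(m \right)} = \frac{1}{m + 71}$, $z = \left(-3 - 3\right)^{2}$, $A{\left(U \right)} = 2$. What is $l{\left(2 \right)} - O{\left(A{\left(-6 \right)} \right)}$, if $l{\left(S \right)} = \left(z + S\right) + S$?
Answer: $\frac{2919}{73} \approx 39.986$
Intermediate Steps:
$z = 36$ ($z = \left(-6\right)^{2} = 36$)
$l{\left(S \right)} = 36 + 2 S$ ($l{\left(S \right)} = \left(36 + S\right) + S = 36 + 2 S$)
$O{\left(m \right)} = \frac{1}{71 + m}$
$l{\left(2 \right)} - O{\left(A{\left(-6 \right)} \right)} = \left(36 + 2 \cdot 2\right) - \frac{1}{71 + 2} = \left(36 + 4\right) - \frac{1}{73} = 40 - \frac{1}{73} = \frac{2919}{73}$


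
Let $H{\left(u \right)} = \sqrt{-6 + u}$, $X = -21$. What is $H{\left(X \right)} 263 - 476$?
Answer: $-476 + 789 i \sqrt{3} \approx -476.0 + 1366.6 i$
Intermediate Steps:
$H{\left(X \right)} 263 - 476 = \sqrt{-6 - 21} \cdot 263 - 476 = \sqrt{-27} \cdot 263 - 476 = 3 i \sqrt{3} \cdot 263 - 476 = 789 i \sqrt{3} - 476 = -476 + 789 i \sqrt{3}$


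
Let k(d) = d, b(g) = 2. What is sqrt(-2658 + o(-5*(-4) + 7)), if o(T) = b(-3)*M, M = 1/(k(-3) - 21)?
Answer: I*sqrt(95691)/6 ≈ 51.557*I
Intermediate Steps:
M = -1/24 (M = 1/(-3 - 21) = 1/(-24) = -1/24 ≈ -0.041667)
o(T) = -1/12 (o(T) = 2*(-1/24) = -1/12)
sqrt(-2658 + o(-5*(-4) + 7)) = sqrt(-2658 - 1/12) = sqrt(-31897/12) = I*sqrt(95691)/6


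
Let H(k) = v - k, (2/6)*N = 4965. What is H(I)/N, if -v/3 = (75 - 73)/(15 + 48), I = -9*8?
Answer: 302/62559 ≈ 0.0048274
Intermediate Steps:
I = -72
v = -2/21 (v = -3*(75 - 73)/(15 + 48) = -6/63 = -3*2/63 = -2/21 ≈ -0.095238)
N = 14895 (N = 3*4965 = 14895)
H(k) = -2/21 - k
H(I)/N = (-2/21 - 1*(-72))/14895 = (-2/21 + 72)*(1/14895) = (1510/21)*(1/14895) = 302/62559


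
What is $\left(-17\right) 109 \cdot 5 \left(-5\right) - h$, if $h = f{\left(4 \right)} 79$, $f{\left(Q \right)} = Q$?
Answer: $46009$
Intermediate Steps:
$h = 316$ ($h = 4 \cdot 79 = 316$)
$\left(-17\right) 109 \cdot 5 \left(-5\right) - h = \left(-17\right) 109 \cdot 5 \left(-5\right) - 316 = \left(-1853\right) \left(-25\right) - 316 = 46325 - 316 = 46009$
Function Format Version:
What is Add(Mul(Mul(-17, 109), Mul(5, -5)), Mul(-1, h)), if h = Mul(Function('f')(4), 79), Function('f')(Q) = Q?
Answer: 46009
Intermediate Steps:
h = 316 (h = Mul(4, 79) = 316)
Add(Mul(Mul(-17, 109), Mul(5, -5)), Mul(-1, h)) = Add(Mul(Mul(-17, 109), Mul(5, -5)), Mul(-1, 316)) = Add(Mul(-1853, -25), -316) = Add(46325, -316) = 46009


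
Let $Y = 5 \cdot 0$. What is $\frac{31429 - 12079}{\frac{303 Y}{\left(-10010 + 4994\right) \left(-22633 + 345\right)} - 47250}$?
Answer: $- \frac{43}{105} \approx -0.40952$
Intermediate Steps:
$Y = 0$
$\frac{31429 - 12079}{\frac{303 Y}{\left(-10010 + 4994\right) \left(-22633 + 345\right)} - 47250} = \frac{31429 - 12079}{\frac{303 \cdot 0}{\left(-10010 + 4994\right) \left(-22633 + 345\right)} - 47250} = \frac{19350}{\frac{0}{\left(-5016\right) \left(-22288\right)} - 47250} = \frac{19350}{\frac{0}{111796608} - 47250} = \frac{19350}{0 \cdot \frac{1}{111796608} - 47250} = \frac{19350}{0 - 47250} = \frac{19350}{-47250} = 19350 \left(- \frac{1}{47250}\right) = - \frac{43}{105}$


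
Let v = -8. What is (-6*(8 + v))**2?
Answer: 0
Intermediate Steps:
(-6*(8 + v))**2 = (-6*(8 - 8))**2 = (-6*0)**2 = 0**2 = 0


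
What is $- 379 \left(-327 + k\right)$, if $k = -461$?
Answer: $298652$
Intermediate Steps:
$- 379 \left(-327 + k\right) = - 379 \left(-327 - 461\right) = \left(-379\right) \left(-788\right) = 298652$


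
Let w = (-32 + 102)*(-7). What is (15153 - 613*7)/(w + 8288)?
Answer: 5431/3899 ≈ 1.3929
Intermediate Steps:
w = -490 (w = 70*(-7) = -490)
(15153 - 613*7)/(w + 8288) = (15153 - 613*7)/(-490 + 8288) = (15153 - 4291)/7798 = 10862*(1/7798) = 5431/3899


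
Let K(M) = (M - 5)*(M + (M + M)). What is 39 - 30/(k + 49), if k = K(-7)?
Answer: 11709/301 ≈ 38.900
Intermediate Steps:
K(M) = 3*M*(-5 + M) (K(M) = (-5 + M)*(M + 2*M) = (-5 + M)*(3*M) = 3*M*(-5 + M))
k = 252 (k = 3*(-7)*(-5 - 7) = 3*(-7)*(-12) = 252)
39 - 30/(k + 49) = 39 - 30/(252 + 49) = 39 - 30/301 = 11709/301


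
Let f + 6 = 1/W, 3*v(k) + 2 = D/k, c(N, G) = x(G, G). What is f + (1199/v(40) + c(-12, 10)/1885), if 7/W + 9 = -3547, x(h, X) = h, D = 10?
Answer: -6780708/2639 ≈ -2569.4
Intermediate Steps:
c(N, G) = G
v(k) = -⅔ + 10/(3*k) (v(k) = -⅔ + (10/k)/3 = -⅔ + 10/(3*k))
W = -1/508 (W = 7/(-9 - 3547) = 7/(-3556) = 7*(-1/3556) = -1/508 ≈ -0.0019685)
f = -514 (f = -6 + 1/(-1/508) = -6 - 508 = -514)
f + (1199/v(40) + c(-12, 10)/1885) = -514 + (1199/(((⅔)*(5 - 1*40)/40)) + 10/1885) = -514 + (1199/(((⅔)*(1/40)*(5 - 40))) + 10*(1/1885)) = -514 + (1199/(((⅔)*(1/40)*(-35))) + 2/377) = -514 + (1199/(-7/12) + 2/377) = -514 + (1199*(-12/7) + 2/377) = -514 + (-14388/7 + 2/377) = -514 - 5424262/2639 = -6780708/2639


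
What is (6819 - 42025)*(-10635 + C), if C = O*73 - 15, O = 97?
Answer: 125650214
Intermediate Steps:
C = 7066 (C = 97*73 - 15 = 7081 - 15 = 7066)
(6819 - 42025)*(-10635 + C) = (6819 - 42025)*(-10635 + 7066) = -35206*(-3569) = 125650214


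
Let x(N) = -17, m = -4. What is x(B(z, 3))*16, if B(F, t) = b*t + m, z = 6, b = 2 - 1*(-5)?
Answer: -272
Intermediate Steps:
b = 7 (b = 2 + 5 = 7)
B(F, t) = -4 + 7*t (B(F, t) = 7*t - 4 = -4 + 7*t)
x(B(z, 3))*16 = -17*16 = -272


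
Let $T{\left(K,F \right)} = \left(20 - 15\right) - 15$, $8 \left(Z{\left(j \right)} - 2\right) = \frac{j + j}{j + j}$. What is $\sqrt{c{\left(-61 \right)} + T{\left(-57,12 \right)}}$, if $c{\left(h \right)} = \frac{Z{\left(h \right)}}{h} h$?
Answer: $\frac{3 i \sqrt{14}}{4} \approx 2.8062 i$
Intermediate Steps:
$Z{\left(j \right)} = \frac{17}{8}$ ($Z{\left(j \right)} = 2 + \frac{\left(j + j\right) \frac{1}{j + j}}{8} = 2 + \frac{2 j \frac{1}{2 j}}{8} = 2 + \frac{1}{8} \cdot 1 = 2 + \frac{1}{8} = \frac{17}{8}$)
$c{\left(h \right)} = \frac{17}{8}$ ($c{\left(h \right)} = \frac{17}{8 h} h = \frac{17}{8}$)
$T{\left(K,F \right)} = -10$ ($T{\left(K,F \right)} = 5 - 15 = -10$)
$\sqrt{c{\left(-61 \right)} + T{\left(-57,12 \right)}} = \sqrt{\frac{17}{8} - 10} = \sqrt{- \frac{63}{8}} = \frac{3 i \sqrt{14}}{4}$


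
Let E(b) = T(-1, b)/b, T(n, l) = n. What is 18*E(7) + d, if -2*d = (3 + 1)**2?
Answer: -74/7 ≈ -10.571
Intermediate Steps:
d = -8 (d = -(3 + 1)**2/2 = -1/2*4**2 = -1/2*16 = -8)
E(b) = -1/b
18*E(7) + d = 18*(-1/7) - 8 = -18/7 - 8 = -74/7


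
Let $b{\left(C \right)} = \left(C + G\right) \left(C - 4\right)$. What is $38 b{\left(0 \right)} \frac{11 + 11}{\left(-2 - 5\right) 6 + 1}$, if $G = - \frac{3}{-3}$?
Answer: $\frac{3344}{41} \approx 81.561$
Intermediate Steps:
$G = 1$ ($G = \left(-3\right) \left(- \frac{1}{3}\right) = 1$)
$b{\left(C \right)} = \left(1 + C\right) \left(-4 + C\right)$ ($b{\left(C \right)} = \left(C + 1\right) \left(C - 4\right) = \left(1 + C\right) \left(C - 4\right) = \left(1 + C\right) \left(-4 + C\right)$)
$38 b{\left(0 \right)} \frac{11 + 11}{\left(-2 - 5\right) 6 + 1} = 38 \left(-4 + 0^{2} - 0\right) \frac{11 + 11}{\left(-2 - 5\right) 6 + 1} = 38 \left(-4 + 0 + 0\right) \frac{22}{\left(-7\right) 6 + 1} = 38 \left(-4\right) \frac{22}{-42 + 1} = - 152 \frac{22}{-41} = - 152 \cdot 22 \left(- \frac{1}{41}\right) = \left(-152\right) \left(- \frac{22}{41}\right) = \frac{3344}{41}$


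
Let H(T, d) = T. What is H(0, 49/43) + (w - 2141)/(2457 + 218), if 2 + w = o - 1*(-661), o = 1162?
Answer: -64/535 ≈ -0.11963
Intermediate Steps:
w = 1821 (w = -2 + (1162 - 1*(-661)) = -2 + (1162 + 661) = -2 + 1823 = 1821)
H(0, 49/43) + (w - 2141)/(2457 + 218) = 0 + (1821 - 2141)/(2457 + 218) = 0 - 320/2675 = 0 - 320*1/2675 = 0 - 64/535 = -64/535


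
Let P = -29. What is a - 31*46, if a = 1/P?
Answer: -41355/29 ≈ -1426.0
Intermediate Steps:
a = -1/29 (a = 1/(-29) = -1/29 ≈ -0.034483)
a - 31*46 = -1/29 - 31*46 = -1/29 - 1426 = -41355/29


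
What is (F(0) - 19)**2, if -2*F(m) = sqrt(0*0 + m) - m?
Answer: 361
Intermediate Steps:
F(m) = m/2 - sqrt(m)/2 (F(m) = -(sqrt(0*0 + m) - m)/2 = -(sqrt(0 + m) - m)/2 = -(sqrt(m) - m)/2 = m/2 - sqrt(m)/2)
(F(0) - 19)**2 = (((1/2)*0 - sqrt(0)/2) - 19)**2 = ((0 - 1/2*0) - 19)**2 = ((0 + 0) - 19)**2 = (0 - 19)**2 = (-19)**2 = 361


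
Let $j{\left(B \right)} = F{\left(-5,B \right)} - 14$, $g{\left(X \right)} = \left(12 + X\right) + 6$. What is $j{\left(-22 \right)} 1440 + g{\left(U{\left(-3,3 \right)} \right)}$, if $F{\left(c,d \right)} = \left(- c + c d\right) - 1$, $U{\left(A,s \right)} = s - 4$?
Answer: $144017$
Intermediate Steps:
$U{\left(A,s \right)} = -4 + s$ ($U{\left(A,s \right)} = s - 4 = -4 + s$)
$F{\left(c,d \right)} = -1 - c + c d$
$g{\left(X \right)} = 18 + X$
$j{\left(B \right)} = -10 - 5 B$ ($j{\left(B \right)} = \left(-1 - -5 - 5 B\right) - 14 = \left(-1 + 5 - 5 B\right) - 14 = \left(4 - 5 B\right) - 14 = -10 - 5 B$)
$j{\left(-22 \right)} 1440 + g{\left(U{\left(-3,3 \right)} \right)} = \left(-10 - -110\right) 1440 + \left(18 + \left(-4 + 3\right)\right) = \left(-10 + 110\right) 1440 + \left(18 - 1\right) = 100 \cdot 1440 + 17 = 144000 + 17 = 144017$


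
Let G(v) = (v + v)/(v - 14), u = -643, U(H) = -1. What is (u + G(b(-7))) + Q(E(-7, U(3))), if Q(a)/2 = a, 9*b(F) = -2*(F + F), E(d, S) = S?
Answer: -4519/7 ≈ -645.57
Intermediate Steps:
b(F) = -4*F/9 (b(F) = (-2*(F + F))/9 = (-4*F)/9 = -4*F/9)
G(v) = 2*v/(-14 + v) (G(v) = (2*v)/(-14 + v) = 2*v/(-14 + v))
Q(a) = 2*a
(u + G(b(-7))) + Q(E(-7, U(3))) = (-643 + 2*(-4/9*(-7))/(-14 - 4/9*(-7))) + 2*(-1) = (-643 + 2*(28/9)/(-14 + 28/9)) - 2 = (-643 + 2*(28/9)/(-98/9)) - 2 = (-643 + 2*(28/9)*(-9/98)) - 2 = (-643 - 4/7) - 2 = -4505/7 - 2 = -4519/7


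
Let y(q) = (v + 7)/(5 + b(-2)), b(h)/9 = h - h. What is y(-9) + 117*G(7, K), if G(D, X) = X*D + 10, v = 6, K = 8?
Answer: 38623/5 ≈ 7724.6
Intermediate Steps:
b(h) = 0 (b(h) = 9*(h - h) = 9*0 = 0)
G(D, X) = 10 + D*X (G(D, X) = D*X + 10 = 10 + D*X)
y(q) = 13/5 (y(q) = (6 + 7)/(5 + 0) = 13/5)
y(-9) + 117*G(7, K) = 13/5 + 117*(10 + 7*8) = 13/5 + 117*(10 + 56) = 13/5 + 117*66 = 13/5 + 7722 = 38623/5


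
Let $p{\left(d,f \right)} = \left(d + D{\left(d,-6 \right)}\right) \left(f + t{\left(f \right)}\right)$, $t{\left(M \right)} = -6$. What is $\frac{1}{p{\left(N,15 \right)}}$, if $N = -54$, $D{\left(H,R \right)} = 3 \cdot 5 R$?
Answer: $- \frac{1}{1296} \approx -0.0007716$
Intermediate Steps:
$D{\left(H,R \right)} = 15 R$
$p{\left(d,f \right)} = \left(-90 + d\right) \left(-6 + f\right)$ ($p{\left(d,f \right)} = \left(d + 15 \left(-6\right)\right) \left(f - 6\right) = \left(d - 90\right) \left(-6 + f\right) = \left(-90 + d\right) \left(-6 + f\right)$)
$\frac{1}{p{\left(N,15 \right)}} = \frac{1}{540 - 1350 - -324 - 810} = \frac{1}{540 - 1350 + 324 - 810} = \frac{1}{-1296} = - \frac{1}{1296}$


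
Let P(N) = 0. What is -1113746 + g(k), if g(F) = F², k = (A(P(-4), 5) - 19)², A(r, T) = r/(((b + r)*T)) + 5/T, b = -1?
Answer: -1008770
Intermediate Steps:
A(r, T) = 5/T + r/(T*(-1 + r)) (A(r, T) = r/(((-1 + r)*T)) + 5/T = r/((T*(-1 + r))) + 5/T = r*(1/(T*(-1 + r))) + 5/T = r/(T*(-1 + r)) + 5/T = 5/T + r/(T*(-1 + r)))
k = 324 (k = ((-5 + 6*0)/(5*(-1 + 0)) - 19)² = ((⅕)*(-5 + 0)/(-1) - 19)² = ((⅕)*(-1)*(-5) - 19)² = (1 - 19)² = (-18)² = 324)
-1113746 + g(k) = -1113746 + 324² = -1113746 + 104976 = -1008770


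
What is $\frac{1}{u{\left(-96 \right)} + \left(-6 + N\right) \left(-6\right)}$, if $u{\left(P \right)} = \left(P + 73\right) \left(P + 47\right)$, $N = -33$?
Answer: $\frac{1}{1361} \approx 0.00073475$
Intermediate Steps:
$u{\left(P \right)} = \left(47 + P\right) \left(73 + P\right)$ ($u{\left(P \right)} = \left(73 + P\right) \left(47 + P\right) = \left(47 + P\right) \left(73 + P\right)$)
$\frac{1}{u{\left(-96 \right)} + \left(-6 + N\right) \left(-6\right)} = \frac{1}{\left(3431 + \left(-96\right)^{2} + 120 \left(-96\right)\right) + \left(-6 - 33\right) \left(-6\right)} = \frac{1}{\left(3431 + 9216 - 11520\right) - -234} = \frac{1}{1127 + 234} = \frac{1}{1361}$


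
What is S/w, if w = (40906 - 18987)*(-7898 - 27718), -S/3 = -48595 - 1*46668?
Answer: -13609/37174624 ≈ -0.00036608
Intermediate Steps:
S = 285789 (S = -3*(-48595 - 1*46668) = -3*(-48595 - 46668) = -3*(-95263) = 285789)
w = -780667104 (w = 21919*(-35616) = -780667104)
S/w = 285789/(-780667104) = 285789*(-1/780667104) = -13609/37174624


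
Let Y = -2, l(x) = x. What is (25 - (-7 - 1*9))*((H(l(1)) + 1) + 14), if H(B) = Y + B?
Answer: 574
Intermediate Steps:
H(B) = -2 + B
(25 - (-7 - 1*9))*((H(l(1)) + 1) + 14) = (25 - (-7 - 1*9))*(((-2 + 1) + 1) + 14) = (25 - (-7 - 9))*((-1 + 1) + 14) = (25 - 1*(-16))*(0 + 14) = (25 + 16)*14 = 41*14 = 574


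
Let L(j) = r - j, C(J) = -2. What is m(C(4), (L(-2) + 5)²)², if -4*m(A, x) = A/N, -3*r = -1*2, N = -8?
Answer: 1/256 ≈ 0.0039063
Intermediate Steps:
r = ⅔ (r = -(-1)*2/3 = -⅓*(-2) = ⅔ ≈ 0.66667)
L(j) = ⅔ - j
m(A, x) = A/32 (m(A, x) = -A/(4*(-8)) = -A*(-1)/(4*8) = -(-1)*A/32 = A/32)
m(C(4), (L(-2) + 5)²)² = ((1/32)*(-2))² = (-1/16)² = 1/256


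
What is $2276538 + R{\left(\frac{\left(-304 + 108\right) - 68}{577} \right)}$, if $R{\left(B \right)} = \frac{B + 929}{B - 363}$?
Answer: $\frac{477423630901}{209715} \approx 2.2765 \cdot 10^{6}$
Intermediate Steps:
$R{\left(B \right)} = \frac{929 + B}{-363 + B}$
$2276538 + R{\left(\frac{\left(-304 + 108\right) - 68}{577} \right)} = 2276538 + \frac{929 + \frac{\left(-304 + 108\right) - 68}{577}}{-363 + \frac{\left(-304 + 108\right) - 68}{577}} = 2276538 + \frac{929 + \left(-196 - 68\right) \frac{1}{577}}{-363 + \left(-196 - 68\right) \frac{1}{577}} = 2276538 + \frac{929 - \frac{264}{577}}{-363 - \frac{264}{577}} = 2276538 + \frac{1}{- \frac{209715}{577}} \cdot \frac{535769}{577} = 2276538 - \frac{535769}{209715} = \frac{477423630901}{209715}$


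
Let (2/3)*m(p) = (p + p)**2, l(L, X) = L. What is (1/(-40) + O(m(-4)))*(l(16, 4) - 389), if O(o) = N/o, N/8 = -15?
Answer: 19023/40 ≈ 475.58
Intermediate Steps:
m(p) = 6*p**2 (m(p) = 3*(p + p)**2/2 = 3*(2*p)**2/2 = 3*(4*p**2)/2 = 6*p**2)
N = -120 (N = 8*(-15) = -120)
O(o) = -120/o
(1/(-40) + O(m(-4)))*(l(16, 4) - 389) = (1/(-40) - 120/(6*(-4)**2))*(16 - 389) = (-1/40 - 120/(6*16))*(-373) = (-1/40 - 120/96)*(-373) = (-1/40 - 120*1/96)*(-373) = (-1/40 - 5/4)*(-373) = -51/40*(-373) = 19023/40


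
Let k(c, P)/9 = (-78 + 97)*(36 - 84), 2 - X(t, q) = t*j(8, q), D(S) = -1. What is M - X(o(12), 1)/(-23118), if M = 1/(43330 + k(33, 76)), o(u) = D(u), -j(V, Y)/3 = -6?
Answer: 362779/405975198 ≈ 0.00089360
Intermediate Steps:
j(V, Y) = 18 (j(V, Y) = -3*(-6) = 18)
o(u) = -1
X(t, q) = 2 - 18*t (X(t, q) = 2 - t*18 = 2 - 18*t)
k(c, P) = -8208 (k(c, P) = 9*((-78 + 97)*(36 - 84)) = 9*(19*(-48)) = 9*(-912) = -8208)
M = 1/35122 (M = 1/(43330 - 8208) = 1/35122 ≈ 2.8472e-5)
M - X(o(12), 1)/(-23118) = 1/35122 - (2 - 18*(-1))/(-23118) = 1/35122 - (2 + 18)*(-1)/23118 = 1/35122 - 20*(-1)/23118 = 1/35122 - 1*(-10/11559) = 1/35122 + 10/11559 = 362779/405975198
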